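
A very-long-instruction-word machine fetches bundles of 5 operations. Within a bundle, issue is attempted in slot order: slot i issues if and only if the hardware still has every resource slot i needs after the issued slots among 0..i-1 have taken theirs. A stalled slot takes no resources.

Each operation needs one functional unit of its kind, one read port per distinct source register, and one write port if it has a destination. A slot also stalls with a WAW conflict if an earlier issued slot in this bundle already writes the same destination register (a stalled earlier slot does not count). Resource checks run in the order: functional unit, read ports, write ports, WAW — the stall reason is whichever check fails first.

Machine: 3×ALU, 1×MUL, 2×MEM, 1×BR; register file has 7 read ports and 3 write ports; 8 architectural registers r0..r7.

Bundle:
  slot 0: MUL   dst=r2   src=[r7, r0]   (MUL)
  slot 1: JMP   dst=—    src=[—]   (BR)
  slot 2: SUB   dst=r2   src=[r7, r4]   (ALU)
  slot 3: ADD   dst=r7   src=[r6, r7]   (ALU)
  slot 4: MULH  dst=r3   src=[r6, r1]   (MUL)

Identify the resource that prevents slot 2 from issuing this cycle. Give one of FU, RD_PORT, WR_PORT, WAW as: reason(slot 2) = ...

#0 MUL src=r7,r0 dispatched  <A:3 Mu:0 Ld:2 B:1 rd:5 wr:2>
#1 BR src=- dispatched  <A:3 Mu:0 Ld:2 B:0 rd:5 wr:2>
#2 ALU src=r7,r4 held:WAW  <A:3 Mu:0 Ld:2 B:0 rd:5 wr:2>
#3 ALU src=r6,r7 dispatched  <A:2 Mu:0 Ld:2 B:0 rd:3 wr:1>
#4 MUL src=r6,r1 held:FU  <A:2 Mu:0 Ld:2 B:0 rd:3 wr:1>

reason(slot 2) = WAW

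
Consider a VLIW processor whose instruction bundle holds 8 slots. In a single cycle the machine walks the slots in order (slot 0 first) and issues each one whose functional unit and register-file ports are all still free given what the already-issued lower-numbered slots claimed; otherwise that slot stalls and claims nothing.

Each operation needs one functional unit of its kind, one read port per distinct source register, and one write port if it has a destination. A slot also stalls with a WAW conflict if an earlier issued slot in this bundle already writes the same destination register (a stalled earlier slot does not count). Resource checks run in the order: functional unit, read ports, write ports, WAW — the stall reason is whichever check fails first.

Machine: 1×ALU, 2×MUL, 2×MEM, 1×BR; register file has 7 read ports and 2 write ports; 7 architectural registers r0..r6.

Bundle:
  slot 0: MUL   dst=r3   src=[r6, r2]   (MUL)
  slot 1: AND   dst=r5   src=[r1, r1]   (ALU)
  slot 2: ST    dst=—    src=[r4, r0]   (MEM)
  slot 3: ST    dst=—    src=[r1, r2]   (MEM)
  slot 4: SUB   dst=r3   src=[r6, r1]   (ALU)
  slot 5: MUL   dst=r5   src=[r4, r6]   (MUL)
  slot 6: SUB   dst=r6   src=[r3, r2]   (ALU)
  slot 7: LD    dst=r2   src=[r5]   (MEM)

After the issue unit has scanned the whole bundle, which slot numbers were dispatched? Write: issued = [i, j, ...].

issued = [0, 1, 2, 3]

#0 MUL src=r6,r2 dispatched  <A:1 Mu:1 Ld:2 B:1 rd:5 wr:1>
#1 ALU src=r1,r1 dispatched  <A:0 Mu:1 Ld:2 B:1 rd:4 wr:0>
#2 MEM src=r4,r0 dispatched  <A:0 Mu:1 Ld:1 B:1 rd:2 wr:0>
#3 MEM src=r1,r2 dispatched  <A:0 Mu:1 Ld:0 B:1 rd:0 wr:0>
#4 ALU src=r6,r1 held:FU  <A:0 Mu:1 Ld:0 B:1 rd:0 wr:0>
#5 MUL src=r4,r6 held:RD_PORT  <A:0 Mu:1 Ld:0 B:1 rd:0 wr:0>
#6 ALU src=r3,r2 held:FU  <A:0 Mu:1 Ld:0 B:1 rd:0 wr:0>
#7 MEM src=r5 held:FU  <A:0 Mu:1 Ld:0 B:1 rd:0 wr:0>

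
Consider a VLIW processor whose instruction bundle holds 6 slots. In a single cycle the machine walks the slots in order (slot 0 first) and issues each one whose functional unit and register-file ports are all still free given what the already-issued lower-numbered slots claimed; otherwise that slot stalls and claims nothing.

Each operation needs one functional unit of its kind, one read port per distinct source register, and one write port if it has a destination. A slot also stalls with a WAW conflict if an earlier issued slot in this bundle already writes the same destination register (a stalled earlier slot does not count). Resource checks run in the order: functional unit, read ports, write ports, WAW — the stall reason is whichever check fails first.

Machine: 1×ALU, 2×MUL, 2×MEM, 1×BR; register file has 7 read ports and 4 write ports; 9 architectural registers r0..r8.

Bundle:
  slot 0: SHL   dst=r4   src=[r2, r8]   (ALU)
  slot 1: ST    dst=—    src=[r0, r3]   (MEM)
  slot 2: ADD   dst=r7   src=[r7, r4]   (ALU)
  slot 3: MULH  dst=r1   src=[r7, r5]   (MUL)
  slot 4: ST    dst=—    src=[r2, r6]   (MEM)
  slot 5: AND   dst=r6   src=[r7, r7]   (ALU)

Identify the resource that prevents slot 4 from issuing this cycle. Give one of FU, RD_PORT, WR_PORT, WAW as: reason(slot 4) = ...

[0] ALU needs rd=2 wr=1: ok; after: ALU=0 MUL=2 MEM=2 BR=1, R=5, W=3
[1] MEM needs rd=2 wr=0: ok; after: ALU=0 MUL=2 MEM=1 BR=1, R=3, W=3
[2] ALU needs rd=2 wr=1: FU; after: ALU=0 MUL=2 MEM=1 BR=1, R=3, W=3
[3] MUL needs rd=2 wr=1: ok; after: ALU=0 MUL=1 MEM=1 BR=1, R=1, W=2
[4] MEM needs rd=2 wr=0: RD_PORT; after: ALU=0 MUL=1 MEM=1 BR=1, R=1, W=2
[5] ALU needs rd=1 wr=1: FU; after: ALU=0 MUL=1 MEM=1 BR=1, R=1, W=2

reason(slot 4) = RD_PORT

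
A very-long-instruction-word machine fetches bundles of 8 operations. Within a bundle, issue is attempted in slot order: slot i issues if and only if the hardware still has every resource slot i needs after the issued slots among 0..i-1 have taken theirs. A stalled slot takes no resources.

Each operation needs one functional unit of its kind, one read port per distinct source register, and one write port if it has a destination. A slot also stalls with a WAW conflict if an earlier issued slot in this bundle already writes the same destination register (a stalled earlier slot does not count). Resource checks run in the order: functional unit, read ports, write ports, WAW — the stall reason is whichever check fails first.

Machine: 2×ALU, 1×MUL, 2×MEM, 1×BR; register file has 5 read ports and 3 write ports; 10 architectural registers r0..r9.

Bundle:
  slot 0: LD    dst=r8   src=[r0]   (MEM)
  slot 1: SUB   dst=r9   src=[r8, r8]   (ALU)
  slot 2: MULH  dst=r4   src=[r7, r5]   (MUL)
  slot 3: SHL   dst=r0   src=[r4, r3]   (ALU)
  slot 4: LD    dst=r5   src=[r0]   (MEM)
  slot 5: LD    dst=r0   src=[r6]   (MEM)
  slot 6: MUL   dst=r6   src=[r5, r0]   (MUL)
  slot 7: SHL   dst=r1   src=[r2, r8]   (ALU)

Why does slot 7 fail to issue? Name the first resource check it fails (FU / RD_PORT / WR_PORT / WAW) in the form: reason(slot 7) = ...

reason(slot 7) = RD_PORT

[0] MEM needs rd=1 wr=1: ok; after: ALU=2 MUL=1 MEM=1 BR=1, R=4, W=2
[1] ALU needs rd=1 wr=1: ok; after: ALU=1 MUL=1 MEM=1 BR=1, R=3, W=1
[2] MUL needs rd=2 wr=1: ok; after: ALU=1 MUL=0 MEM=1 BR=1, R=1, W=0
[3] ALU needs rd=2 wr=1: RD_PORT; after: ALU=1 MUL=0 MEM=1 BR=1, R=1, W=0
[4] MEM needs rd=1 wr=1: WR_PORT; after: ALU=1 MUL=0 MEM=1 BR=1, R=1, W=0
[5] MEM needs rd=1 wr=1: WR_PORT; after: ALU=1 MUL=0 MEM=1 BR=1, R=1, W=0
[6] MUL needs rd=2 wr=1: FU; after: ALU=1 MUL=0 MEM=1 BR=1, R=1, W=0
[7] ALU needs rd=2 wr=1: RD_PORT; after: ALU=1 MUL=0 MEM=1 BR=1, R=1, W=0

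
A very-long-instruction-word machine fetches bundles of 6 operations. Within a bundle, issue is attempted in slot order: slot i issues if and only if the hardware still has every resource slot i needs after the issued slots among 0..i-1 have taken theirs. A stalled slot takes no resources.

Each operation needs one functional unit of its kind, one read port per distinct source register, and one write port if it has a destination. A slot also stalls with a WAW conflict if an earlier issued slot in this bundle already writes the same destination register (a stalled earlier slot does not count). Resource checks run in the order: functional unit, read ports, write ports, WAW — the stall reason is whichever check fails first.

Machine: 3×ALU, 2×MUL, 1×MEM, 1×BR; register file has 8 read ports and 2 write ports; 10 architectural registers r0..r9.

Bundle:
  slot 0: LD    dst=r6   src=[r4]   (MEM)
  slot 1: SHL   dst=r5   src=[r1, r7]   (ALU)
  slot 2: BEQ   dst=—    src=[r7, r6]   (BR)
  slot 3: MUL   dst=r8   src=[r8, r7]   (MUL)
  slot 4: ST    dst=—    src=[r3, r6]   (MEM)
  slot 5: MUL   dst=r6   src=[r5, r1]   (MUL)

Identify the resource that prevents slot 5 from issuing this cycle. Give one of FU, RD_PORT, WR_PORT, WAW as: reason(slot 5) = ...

reason(slot 5) = WR_PORT

(0) want 1×MEM +1rd +1wr — yes → AL3|MU2|ME0|BR1|rd7|wr1
(1) want 1×ALU +2rd +1wr — yes → AL2|MU2|ME0|BR1|rd5|wr0
(2) want 1×BR +2rd +0wr — yes → AL2|MU2|ME0|BR0|rd3|wr0
(3) want 1×MUL +2rd +1wr — WR_PORT → AL2|MU2|ME0|BR0|rd3|wr0
(4) want 1×MEM +2rd +0wr — FU → AL2|MU2|ME0|BR0|rd3|wr0
(5) want 1×MUL +2rd +1wr — WR_PORT → AL2|MU2|ME0|BR0|rd3|wr0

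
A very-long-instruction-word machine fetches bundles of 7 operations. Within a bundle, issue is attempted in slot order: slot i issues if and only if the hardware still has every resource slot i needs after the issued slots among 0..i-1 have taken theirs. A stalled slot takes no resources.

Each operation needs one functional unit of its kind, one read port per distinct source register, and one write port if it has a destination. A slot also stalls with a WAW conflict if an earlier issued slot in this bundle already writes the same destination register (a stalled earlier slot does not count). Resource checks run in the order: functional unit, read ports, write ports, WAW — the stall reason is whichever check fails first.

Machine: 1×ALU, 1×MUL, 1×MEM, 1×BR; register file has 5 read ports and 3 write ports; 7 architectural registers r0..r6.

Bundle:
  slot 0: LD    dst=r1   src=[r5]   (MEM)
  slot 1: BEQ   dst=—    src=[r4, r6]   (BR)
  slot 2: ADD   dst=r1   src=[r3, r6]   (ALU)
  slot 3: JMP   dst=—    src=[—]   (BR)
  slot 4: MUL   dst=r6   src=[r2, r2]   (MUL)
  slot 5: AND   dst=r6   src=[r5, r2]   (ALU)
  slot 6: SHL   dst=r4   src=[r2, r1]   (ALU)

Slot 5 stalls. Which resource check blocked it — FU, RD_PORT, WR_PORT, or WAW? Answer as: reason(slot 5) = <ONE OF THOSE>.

reason(slot 5) = RD_PORT

(0) want 1×MEM +1rd +1wr — yes → AL1|MU1|ME0|BR1|rd4|wr2
(1) want 1×BR +2rd +0wr — yes → AL1|MU1|ME0|BR0|rd2|wr2
(2) want 1×ALU +2rd +1wr — WAW → AL1|MU1|ME0|BR0|rd2|wr2
(3) want 1×BR +0rd +0wr — FU → AL1|MU1|ME0|BR0|rd2|wr2
(4) want 1×MUL +1rd +1wr — yes → AL1|MU0|ME0|BR0|rd1|wr1
(5) want 1×ALU +2rd +1wr — RD_PORT → AL1|MU0|ME0|BR0|rd1|wr1
(6) want 1×ALU +2rd +1wr — RD_PORT → AL1|MU0|ME0|BR0|rd1|wr1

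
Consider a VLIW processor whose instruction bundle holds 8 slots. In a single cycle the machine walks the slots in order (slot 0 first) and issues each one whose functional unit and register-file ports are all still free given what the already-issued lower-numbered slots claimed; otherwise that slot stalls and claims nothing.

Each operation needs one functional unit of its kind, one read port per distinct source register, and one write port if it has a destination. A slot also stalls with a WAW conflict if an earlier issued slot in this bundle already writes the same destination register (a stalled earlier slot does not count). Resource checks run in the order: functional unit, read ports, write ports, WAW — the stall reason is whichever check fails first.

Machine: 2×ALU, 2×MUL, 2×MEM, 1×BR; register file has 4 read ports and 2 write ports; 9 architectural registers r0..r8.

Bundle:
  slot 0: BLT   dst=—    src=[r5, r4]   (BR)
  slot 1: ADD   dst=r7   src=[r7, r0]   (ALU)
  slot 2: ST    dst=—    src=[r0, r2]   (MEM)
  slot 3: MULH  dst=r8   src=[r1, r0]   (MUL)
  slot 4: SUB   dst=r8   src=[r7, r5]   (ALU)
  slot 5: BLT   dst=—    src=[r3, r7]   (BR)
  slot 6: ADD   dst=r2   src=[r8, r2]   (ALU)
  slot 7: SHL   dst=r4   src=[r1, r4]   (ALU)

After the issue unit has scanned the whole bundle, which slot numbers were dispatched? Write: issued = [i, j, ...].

issued = [0, 1]

[0] BR needs rd=2 wr=0: ok; after: ALU=2 MUL=2 MEM=2 BR=0, R=2, W=2
[1] ALU needs rd=2 wr=1: ok; after: ALU=1 MUL=2 MEM=2 BR=0, R=0, W=1
[2] MEM needs rd=2 wr=0: RD_PORT; after: ALU=1 MUL=2 MEM=2 BR=0, R=0, W=1
[3] MUL needs rd=2 wr=1: RD_PORT; after: ALU=1 MUL=2 MEM=2 BR=0, R=0, W=1
[4] ALU needs rd=2 wr=1: RD_PORT; after: ALU=1 MUL=2 MEM=2 BR=0, R=0, W=1
[5] BR needs rd=2 wr=0: FU; after: ALU=1 MUL=2 MEM=2 BR=0, R=0, W=1
[6] ALU needs rd=2 wr=1: RD_PORT; after: ALU=1 MUL=2 MEM=2 BR=0, R=0, W=1
[7] ALU needs rd=2 wr=1: RD_PORT; after: ALU=1 MUL=2 MEM=2 BR=0, R=0, W=1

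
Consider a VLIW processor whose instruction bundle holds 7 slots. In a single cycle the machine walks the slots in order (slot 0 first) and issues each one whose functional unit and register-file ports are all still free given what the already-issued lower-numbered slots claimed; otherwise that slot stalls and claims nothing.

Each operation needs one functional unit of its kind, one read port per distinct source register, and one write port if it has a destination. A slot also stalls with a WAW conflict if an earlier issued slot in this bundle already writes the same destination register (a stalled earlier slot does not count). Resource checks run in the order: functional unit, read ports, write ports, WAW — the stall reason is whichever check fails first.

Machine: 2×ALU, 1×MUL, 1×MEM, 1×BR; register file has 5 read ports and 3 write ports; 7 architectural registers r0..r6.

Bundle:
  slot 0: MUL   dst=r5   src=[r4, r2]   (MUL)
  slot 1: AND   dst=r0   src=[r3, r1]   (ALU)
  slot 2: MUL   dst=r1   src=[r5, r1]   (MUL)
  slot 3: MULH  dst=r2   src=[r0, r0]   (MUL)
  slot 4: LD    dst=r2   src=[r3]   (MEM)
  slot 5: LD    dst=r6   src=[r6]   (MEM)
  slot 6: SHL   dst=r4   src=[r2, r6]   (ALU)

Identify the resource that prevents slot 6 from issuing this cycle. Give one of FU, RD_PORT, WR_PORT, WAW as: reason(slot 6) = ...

reason(slot 6) = RD_PORT

[0] MUL needs rd=2 wr=1: ok; after: ALU=2 MUL=0 MEM=1 BR=1, R=3, W=2
[1] ALU needs rd=2 wr=1: ok; after: ALU=1 MUL=0 MEM=1 BR=1, R=1, W=1
[2] MUL needs rd=2 wr=1: FU; after: ALU=1 MUL=0 MEM=1 BR=1, R=1, W=1
[3] MUL needs rd=1 wr=1: FU; after: ALU=1 MUL=0 MEM=1 BR=1, R=1, W=1
[4] MEM needs rd=1 wr=1: ok; after: ALU=1 MUL=0 MEM=0 BR=1, R=0, W=0
[5] MEM needs rd=1 wr=1: FU; after: ALU=1 MUL=0 MEM=0 BR=1, R=0, W=0
[6] ALU needs rd=2 wr=1: RD_PORT; after: ALU=1 MUL=0 MEM=0 BR=1, R=0, W=0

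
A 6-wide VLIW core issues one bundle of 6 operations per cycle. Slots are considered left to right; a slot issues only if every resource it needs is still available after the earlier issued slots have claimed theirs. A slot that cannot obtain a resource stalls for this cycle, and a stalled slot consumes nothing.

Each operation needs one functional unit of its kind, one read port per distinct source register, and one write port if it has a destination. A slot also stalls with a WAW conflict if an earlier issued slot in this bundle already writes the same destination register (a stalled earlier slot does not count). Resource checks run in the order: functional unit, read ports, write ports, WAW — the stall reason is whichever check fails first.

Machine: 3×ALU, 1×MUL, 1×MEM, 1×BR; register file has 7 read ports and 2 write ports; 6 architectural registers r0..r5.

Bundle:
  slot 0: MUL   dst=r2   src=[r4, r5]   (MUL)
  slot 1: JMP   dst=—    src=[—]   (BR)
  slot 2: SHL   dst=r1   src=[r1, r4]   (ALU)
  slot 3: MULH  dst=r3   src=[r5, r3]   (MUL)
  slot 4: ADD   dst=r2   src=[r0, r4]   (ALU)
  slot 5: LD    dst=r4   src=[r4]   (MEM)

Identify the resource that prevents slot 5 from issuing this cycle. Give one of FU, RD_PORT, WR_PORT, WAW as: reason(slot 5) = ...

[0] MUL needs rd=2 wr=1: ok; after: ALU=3 MUL=0 MEM=1 BR=1, R=5, W=1
[1] BR needs rd=0 wr=0: ok; after: ALU=3 MUL=0 MEM=1 BR=0, R=5, W=1
[2] ALU needs rd=2 wr=1: ok; after: ALU=2 MUL=0 MEM=1 BR=0, R=3, W=0
[3] MUL needs rd=2 wr=1: FU; after: ALU=2 MUL=0 MEM=1 BR=0, R=3, W=0
[4] ALU needs rd=2 wr=1: WR_PORT; after: ALU=2 MUL=0 MEM=1 BR=0, R=3, W=0
[5] MEM needs rd=1 wr=1: WR_PORT; after: ALU=2 MUL=0 MEM=1 BR=0, R=3, W=0

reason(slot 5) = WR_PORT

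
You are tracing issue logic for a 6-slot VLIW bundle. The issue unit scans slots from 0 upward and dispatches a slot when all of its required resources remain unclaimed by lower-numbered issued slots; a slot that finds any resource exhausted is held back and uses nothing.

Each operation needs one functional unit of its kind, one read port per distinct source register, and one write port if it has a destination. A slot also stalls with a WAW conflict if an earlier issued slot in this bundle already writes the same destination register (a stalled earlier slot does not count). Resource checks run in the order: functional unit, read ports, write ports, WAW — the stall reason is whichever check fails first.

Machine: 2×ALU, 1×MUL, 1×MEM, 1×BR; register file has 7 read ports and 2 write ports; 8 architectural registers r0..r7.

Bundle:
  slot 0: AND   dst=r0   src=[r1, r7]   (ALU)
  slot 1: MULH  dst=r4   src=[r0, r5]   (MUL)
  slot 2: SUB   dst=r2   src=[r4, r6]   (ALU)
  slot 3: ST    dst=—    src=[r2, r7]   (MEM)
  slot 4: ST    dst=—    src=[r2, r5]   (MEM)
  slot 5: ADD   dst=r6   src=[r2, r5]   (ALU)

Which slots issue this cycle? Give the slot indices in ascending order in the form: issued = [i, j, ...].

issued = [0, 1, 3]

[0] ALU needs rd=2 wr=1: ok; after: ALU=1 MUL=1 MEM=1 BR=1, R=5, W=1
[1] MUL needs rd=2 wr=1: ok; after: ALU=1 MUL=0 MEM=1 BR=1, R=3, W=0
[2] ALU needs rd=2 wr=1: WR_PORT; after: ALU=1 MUL=0 MEM=1 BR=1, R=3, W=0
[3] MEM needs rd=2 wr=0: ok; after: ALU=1 MUL=0 MEM=0 BR=1, R=1, W=0
[4] MEM needs rd=2 wr=0: FU; after: ALU=1 MUL=0 MEM=0 BR=1, R=1, W=0
[5] ALU needs rd=2 wr=1: RD_PORT; after: ALU=1 MUL=0 MEM=0 BR=1, R=1, W=0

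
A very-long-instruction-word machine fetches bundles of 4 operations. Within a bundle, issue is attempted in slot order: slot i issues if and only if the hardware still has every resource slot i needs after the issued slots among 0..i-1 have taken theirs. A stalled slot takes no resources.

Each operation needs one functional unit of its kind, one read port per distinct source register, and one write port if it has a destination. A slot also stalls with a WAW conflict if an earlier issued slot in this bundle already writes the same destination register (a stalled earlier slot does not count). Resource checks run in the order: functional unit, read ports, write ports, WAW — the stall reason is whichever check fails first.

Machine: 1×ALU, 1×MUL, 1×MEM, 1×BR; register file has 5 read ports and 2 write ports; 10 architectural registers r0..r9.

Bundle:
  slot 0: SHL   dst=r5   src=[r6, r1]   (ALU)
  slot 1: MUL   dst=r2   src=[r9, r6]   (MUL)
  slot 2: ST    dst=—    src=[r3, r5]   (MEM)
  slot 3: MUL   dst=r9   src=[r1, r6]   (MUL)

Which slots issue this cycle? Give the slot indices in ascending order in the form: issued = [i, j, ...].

(0) want 1×ALU +2rd +1wr — yes → AL0|MU1|ME1|BR1|rd3|wr1
(1) want 1×MUL +2rd +1wr — yes → AL0|MU0|ME1|BR1|rd1|wr0
(2) want 1×MEM +2rd +0wr — RD_PORT → AL0|MU0|ME1|BR1|rd1|wr0
(3) want 1×MUL +2rd +1wr — FU → AL0|MU0|ME1|BR1|rd1|wr0

issued = [0, 1]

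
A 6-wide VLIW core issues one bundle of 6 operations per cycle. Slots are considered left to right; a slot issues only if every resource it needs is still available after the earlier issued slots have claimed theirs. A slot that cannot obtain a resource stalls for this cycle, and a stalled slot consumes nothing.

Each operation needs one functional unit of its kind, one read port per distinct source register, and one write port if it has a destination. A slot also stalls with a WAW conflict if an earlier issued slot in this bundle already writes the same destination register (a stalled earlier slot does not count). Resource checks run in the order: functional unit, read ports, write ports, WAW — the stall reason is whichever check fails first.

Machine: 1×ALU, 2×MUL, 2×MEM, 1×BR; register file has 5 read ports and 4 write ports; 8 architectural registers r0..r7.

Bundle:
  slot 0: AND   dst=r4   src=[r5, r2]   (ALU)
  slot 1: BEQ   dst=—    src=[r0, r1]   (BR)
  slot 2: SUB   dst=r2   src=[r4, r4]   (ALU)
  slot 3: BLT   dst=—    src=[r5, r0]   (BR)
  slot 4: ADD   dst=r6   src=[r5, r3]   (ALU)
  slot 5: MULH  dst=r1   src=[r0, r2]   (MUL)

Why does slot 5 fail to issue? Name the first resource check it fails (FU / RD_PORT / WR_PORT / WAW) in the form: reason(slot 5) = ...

reason(slot 5) = RD_PORT

(0) want 1×ALU +2rd +1wr — yes → AL0|MU2|ME2|BR1|rd3|wr3
(1) want 1×BR +2rd +0wr — yes → AL0|MU2|ME2|BR0|rd1|wr3
(2) want 1×ALU +1rd +1wr — FU → AL0|MU2|ME2|BR0|rd1|wr3
(3) want 1×BR +2rd +0wr — FU → AL0|MU2|ME2|BR0|rd1|wr3
(4) want 1×ALU +2rd +1wr — FU → AL0|MU2|ME2|BR0|rd1|wr3
(5) want 1×MUL +2rd +1wr — RD_PORT → AL0|MU2|ME2|BR0|rd1|wr3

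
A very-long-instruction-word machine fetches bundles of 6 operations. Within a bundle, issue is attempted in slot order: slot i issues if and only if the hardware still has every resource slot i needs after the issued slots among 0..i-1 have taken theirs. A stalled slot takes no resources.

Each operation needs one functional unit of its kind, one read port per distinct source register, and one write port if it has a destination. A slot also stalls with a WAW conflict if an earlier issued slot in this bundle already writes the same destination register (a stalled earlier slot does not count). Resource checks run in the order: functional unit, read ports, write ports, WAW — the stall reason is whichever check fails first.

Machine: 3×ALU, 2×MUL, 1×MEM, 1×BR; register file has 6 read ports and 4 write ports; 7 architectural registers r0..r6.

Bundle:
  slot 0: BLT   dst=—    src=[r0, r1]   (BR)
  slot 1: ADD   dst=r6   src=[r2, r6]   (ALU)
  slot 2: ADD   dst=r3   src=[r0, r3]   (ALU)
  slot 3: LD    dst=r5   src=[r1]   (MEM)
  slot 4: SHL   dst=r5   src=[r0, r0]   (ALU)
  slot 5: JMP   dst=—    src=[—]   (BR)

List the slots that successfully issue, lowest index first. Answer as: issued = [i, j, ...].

issued = [0, 1, 2]

[0] BR needs rd=2 wr=0: ok; after: ALU=3 MUL=2 MEM=1 BR=0, R=4, W=4
[1] ALU needs rd=2 wr=1: ok; after: ALU=2 MUL=2 MEM=1 BR=0, R=2, W=3
[2] ALU needs rd=2 wr=1: ok; after: ALU=1 MUL=2 MEM=1 BR=0, R=0, W=2
[3] MEM needs rd=1 wr=1: RD_PORT; after: ALU=1 MUL=2 MEM=1 BR=0, R=0, W=2
[4] ALU needs rd=1 wr=1: RD_PORT; after: ALU=1 MUL=2 MEM=1 BR=0, R=0, W=2
[5] BR needs rd=0 wr=0: FU; after: ALU=1 MUL=2 MEM=1 BR=0, R=0, W=2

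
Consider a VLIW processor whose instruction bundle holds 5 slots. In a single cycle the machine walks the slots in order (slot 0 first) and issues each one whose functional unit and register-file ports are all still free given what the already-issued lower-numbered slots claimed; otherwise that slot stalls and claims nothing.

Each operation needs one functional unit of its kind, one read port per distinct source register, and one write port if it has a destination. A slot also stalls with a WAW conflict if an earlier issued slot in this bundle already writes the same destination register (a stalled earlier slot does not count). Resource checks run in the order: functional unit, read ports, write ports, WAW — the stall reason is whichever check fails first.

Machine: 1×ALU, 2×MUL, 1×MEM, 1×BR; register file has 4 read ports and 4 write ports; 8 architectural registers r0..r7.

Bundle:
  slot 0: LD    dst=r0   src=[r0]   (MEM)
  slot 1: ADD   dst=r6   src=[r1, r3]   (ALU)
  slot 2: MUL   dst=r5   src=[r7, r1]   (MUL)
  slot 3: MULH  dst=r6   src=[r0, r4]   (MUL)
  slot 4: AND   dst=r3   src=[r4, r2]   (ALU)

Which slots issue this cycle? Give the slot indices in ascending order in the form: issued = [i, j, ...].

issued = [0, 1]

  0. MEM→r0 ⇒ go  {1A/2Mu/0Ld/1B | 3r 3w}
  1. ALU→r6 ⇒ go  {0A/2Mu/0Ld/1B | 1r 2w}
  2. MUL→r5 ⇒ no(RD_PORT)  {0A/2Mu/0Ld/1B | 1r 2w}
  3. MUL→r6 ⇒ no(RD_PORT)  {0A/2Mu/0Ld/1B | 1r 2w}
  4. ALU→r3 ⇒ no(FU)  {0A/2Mu/0Ld/1B | 1r 2w}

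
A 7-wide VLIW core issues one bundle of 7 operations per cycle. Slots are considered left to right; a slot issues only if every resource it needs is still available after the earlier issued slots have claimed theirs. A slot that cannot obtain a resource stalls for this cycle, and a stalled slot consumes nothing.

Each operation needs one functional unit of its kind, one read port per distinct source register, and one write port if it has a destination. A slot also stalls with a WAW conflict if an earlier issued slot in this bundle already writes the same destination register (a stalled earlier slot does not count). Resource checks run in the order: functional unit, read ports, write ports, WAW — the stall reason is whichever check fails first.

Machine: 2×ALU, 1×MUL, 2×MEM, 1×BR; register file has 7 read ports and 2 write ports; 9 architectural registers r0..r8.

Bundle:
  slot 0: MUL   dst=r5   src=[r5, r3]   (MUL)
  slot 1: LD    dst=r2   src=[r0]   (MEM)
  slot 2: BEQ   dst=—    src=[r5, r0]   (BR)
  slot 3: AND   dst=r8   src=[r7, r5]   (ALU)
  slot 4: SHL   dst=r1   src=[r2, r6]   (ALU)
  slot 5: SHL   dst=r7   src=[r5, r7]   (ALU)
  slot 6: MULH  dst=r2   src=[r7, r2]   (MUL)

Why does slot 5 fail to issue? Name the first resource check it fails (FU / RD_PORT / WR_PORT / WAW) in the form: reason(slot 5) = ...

reason(slot 5) = WR_PORT

#0 MUL src=r5,r3 dispatched  <A:2 Mu:0 Ld:2 B:1 rd:5 wr:1>
#1 MEM src=r0 dispatched  <A:2 Mu:0 Ld:1 B:1 rd:4 wr:0>
#2 BR src=r5,r0 dispatched  <A:2 Mu:0 Ld:1 B:0 rd:2 wr:0>
#3 ALU src=r7,r5 held:WR_PORT  <A:2 Mu:0 Ld:1 B:0 rd:2 wr:0>
#4 ALU src=r2,r6 held:WR_PORT  <A:2 Mu:0 Ld:1 B:0 rd:2 wr:0>
#5 ALU src=r5,r7 held:WR_PORT  <A:2 Mu:0 Ld:1 B:0 rd:2 wr:0>
#6 MUL src=r7,r2 held:FU  <A:2 Mu:0 Ld:1 B:0 rd:2 wr:0>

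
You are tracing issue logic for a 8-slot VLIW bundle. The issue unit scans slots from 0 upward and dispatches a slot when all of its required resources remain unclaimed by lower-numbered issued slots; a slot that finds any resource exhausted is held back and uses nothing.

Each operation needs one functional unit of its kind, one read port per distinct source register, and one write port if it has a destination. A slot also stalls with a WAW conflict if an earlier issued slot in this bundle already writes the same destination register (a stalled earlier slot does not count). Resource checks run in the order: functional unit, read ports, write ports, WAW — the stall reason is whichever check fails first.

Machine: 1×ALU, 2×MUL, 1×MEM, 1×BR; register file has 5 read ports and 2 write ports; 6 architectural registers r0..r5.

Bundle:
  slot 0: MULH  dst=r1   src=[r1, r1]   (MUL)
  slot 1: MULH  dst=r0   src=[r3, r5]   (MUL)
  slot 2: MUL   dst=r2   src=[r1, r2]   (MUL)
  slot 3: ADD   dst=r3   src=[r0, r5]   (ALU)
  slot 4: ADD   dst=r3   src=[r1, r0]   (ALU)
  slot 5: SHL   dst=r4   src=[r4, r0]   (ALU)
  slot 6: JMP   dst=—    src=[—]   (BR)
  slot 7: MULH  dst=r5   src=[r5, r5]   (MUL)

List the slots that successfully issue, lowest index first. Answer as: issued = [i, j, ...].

  0. MUL→r1 ⇒ go  {1A/1Mu/1Ld/1B | 4r 1w}
  1. MUL→r0 ⇒ go  {1A/0Mu/1Ld/1B | 2r 0w}
  2. MUL→r2 ⇒ no(FU)  {1A/0Mu/1Ld/1B | 2r 0w}
  3. ALU→r3 ⇒ no(WR_PORT)  {1A/0Mu/1Ld/1B | 2r 0w}
  4. ALU→r3 ⇒ no(WR_PORT)  {1A/0Mu/1Ld/1B | 2r 0w}
  5. ALU→r4 ⇒ no(WR_PORT)  {1A/0Mu/1Ld/1B | 2r 0w}
  6. BR ⇒ go  {1A/0Mu/1Ld/0B | 2r 0w}
  7. MUL→r5 ⇒ no(FU)  {1A/0Mu/1Ld/0B | 2r 0w}

issued = [0, 1, 6]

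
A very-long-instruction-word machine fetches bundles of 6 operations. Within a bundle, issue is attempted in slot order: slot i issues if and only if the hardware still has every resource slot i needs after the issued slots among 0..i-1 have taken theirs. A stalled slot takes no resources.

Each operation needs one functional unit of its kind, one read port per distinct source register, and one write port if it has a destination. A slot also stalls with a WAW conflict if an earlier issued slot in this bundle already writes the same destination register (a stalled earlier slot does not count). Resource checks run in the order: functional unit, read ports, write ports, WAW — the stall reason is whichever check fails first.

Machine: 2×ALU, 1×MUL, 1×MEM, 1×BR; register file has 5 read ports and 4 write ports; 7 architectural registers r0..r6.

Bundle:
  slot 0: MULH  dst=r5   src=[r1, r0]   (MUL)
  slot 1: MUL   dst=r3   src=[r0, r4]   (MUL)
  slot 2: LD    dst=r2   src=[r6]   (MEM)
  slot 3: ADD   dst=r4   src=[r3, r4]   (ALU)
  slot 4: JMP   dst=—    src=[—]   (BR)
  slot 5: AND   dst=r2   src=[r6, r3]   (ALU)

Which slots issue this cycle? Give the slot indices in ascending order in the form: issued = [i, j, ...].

  0. MUL→r5 ⇒ go  {2A/0Mu/1Ld/1B | 3r 3w}
  1. MUL→r3 ⇒ no(FU)  {2A/0Mu/1Ld/1B | 3r 3w}
  2. MEM→r2 ⇒ go  {2A/0Mu/0Ld/1B | 2r 2w}
  3. ALU→r4 ⇒ go  {1A/0Mu/0Ld/1B | 0r 1w}
  4. BR ⇒ go  {1A/0Mu/0Ld/0B | 0r 1w}
  5. ALU→r2 ⇒ no(RD_PORT)  {1A/0Mu/0Ld/0B | 0r 1w}

issued = [0, 2, 3, 4]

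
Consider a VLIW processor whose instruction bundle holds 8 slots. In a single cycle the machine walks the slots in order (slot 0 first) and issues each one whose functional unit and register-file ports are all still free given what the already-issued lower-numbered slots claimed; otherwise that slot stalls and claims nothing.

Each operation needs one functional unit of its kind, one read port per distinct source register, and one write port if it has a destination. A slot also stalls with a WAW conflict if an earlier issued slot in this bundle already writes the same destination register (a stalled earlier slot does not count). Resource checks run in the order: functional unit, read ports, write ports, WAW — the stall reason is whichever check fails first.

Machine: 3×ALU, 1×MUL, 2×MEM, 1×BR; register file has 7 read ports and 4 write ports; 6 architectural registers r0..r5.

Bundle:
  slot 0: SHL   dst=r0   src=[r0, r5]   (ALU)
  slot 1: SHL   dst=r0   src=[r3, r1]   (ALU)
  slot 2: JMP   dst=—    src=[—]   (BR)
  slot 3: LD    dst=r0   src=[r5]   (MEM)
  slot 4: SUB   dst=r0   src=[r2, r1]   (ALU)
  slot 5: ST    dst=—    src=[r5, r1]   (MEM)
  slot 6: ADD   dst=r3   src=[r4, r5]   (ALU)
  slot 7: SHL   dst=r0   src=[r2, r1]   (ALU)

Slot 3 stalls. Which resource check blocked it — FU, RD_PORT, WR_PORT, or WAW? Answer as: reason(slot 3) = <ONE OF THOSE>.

reason(slot 3) = WAW

slot 0 (ALU): ISSUE — free A2,Mu1,Ld2,B1 rp5 wp3
slot 1 (ALU): stall WAW — free A2,Mu1,Ld2,B1 rp5 wp3
slot 2 (BR): ISSUE — free A2,Mu1,Ld2,B0 rp5 wp3
slot 3 (MEM): stall WAW — free A2,Mu1,Ld2,B0 rp5 wp3
slot 4 (ALU): stall WAW — free A2,Mu1,Ld2,B0 rp5 wp3
slot 5 (MEM): ISSUE — free A2,Mu1,Ld1,B0 rp3 wp3
slot 6 (ALU): ISSUE — free A1,Mu1,Ld1,B0 rp1 wp2
slot 7 (ALU): stall RD_PORT — free A1,Mu1,Ld1,B0 rp1 wp2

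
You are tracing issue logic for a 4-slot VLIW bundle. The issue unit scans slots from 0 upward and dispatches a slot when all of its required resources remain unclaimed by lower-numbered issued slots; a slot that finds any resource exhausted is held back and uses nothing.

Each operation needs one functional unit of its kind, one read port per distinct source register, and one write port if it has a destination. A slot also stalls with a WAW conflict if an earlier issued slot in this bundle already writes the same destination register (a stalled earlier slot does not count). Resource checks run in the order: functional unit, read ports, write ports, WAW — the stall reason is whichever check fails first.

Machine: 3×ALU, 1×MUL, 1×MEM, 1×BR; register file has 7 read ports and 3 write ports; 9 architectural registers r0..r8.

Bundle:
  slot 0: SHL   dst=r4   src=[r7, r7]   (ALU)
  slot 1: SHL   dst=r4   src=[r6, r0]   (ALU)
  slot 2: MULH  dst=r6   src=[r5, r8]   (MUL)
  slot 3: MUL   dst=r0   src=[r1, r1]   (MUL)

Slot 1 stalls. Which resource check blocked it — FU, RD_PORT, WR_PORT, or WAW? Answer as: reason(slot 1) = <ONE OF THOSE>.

reason(slot 1) = WAW

slot 0 (ALU): ISSUE — free A2,Mu1,Ld1,B1 rp6 wp2
slot 1 (ALU): stall WAW — free A2,Mu1,Ld1,B1 rp6 wp2
slot 2 (MUL): ISSUE — free A2,Mu0,Ld1,B1 rp4 wp1
slot 3 (MUL): stall FU — free A2,Mu0,Ld1,B1 rp4 wp1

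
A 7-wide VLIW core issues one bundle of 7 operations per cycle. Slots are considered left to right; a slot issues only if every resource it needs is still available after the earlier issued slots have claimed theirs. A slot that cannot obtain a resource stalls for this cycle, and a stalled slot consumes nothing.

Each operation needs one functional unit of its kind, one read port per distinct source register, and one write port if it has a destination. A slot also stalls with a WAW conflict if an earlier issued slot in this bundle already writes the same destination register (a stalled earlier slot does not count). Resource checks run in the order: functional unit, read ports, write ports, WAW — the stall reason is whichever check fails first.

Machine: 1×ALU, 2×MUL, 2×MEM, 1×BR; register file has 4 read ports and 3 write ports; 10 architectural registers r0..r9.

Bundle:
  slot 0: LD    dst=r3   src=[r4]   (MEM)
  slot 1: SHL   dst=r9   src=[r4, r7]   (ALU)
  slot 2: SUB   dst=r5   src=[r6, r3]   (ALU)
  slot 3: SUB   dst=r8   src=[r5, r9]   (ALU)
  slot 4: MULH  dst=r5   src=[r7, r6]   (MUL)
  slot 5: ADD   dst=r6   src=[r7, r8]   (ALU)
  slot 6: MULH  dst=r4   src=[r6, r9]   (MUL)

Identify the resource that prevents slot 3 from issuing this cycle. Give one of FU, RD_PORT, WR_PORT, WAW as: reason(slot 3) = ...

slot 0 (MEM): ISSUE — free A1,Mu2,Ld1,B1 rp3 wp2
slot 1 (ALU): ISSUE — free A0,Mu2,Ld1,B1 rp1 wp1
slot 2 (ALU): stall FU — free A0,Mu2,Ld1,B1 rp1 wp1
slot 3 (ALU): stall FU — free A0,Mu2,Ld1,B1 rp1 wp1
slot 4 (MUL): stall RD_PORT — free A0,Mu2,Ld1,B1 rp1 wp1
slot 5 (ALU): stall FU — free A0,Mu2,Ld1,B1 rp1 wp1
slot 6 (MUL): stall RD_PORT — free A0,Mu2,Ld1,B1 rp1 wp1

reason(slot 3) = FU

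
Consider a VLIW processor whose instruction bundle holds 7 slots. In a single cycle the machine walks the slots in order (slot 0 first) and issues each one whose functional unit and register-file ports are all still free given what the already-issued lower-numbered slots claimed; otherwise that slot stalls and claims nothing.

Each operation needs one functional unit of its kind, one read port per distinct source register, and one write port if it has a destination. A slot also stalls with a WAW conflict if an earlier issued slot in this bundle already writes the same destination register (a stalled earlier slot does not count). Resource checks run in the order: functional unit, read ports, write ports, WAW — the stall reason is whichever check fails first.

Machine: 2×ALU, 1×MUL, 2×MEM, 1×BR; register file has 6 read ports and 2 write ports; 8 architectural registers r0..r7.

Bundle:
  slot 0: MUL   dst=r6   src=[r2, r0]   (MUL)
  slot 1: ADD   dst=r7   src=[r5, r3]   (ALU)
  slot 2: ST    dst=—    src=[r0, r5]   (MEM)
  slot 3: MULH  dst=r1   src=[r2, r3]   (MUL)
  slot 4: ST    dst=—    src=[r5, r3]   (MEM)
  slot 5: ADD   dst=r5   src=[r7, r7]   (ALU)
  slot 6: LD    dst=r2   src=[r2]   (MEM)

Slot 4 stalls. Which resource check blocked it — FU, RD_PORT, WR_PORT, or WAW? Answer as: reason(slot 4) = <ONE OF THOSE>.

(0) want 1×MUL +2rd +1wr — yes → AL2|MU0|ME2|BR1|rd4|wr1
(1) want 1×ALU +2rd +1wr — yes → AL1|MU0|ME2|BR1|rd2|wr0
(2) want 1×MEM +2rd +0wr — yes → AL1|MU0|ME1|BR1|rd0|wr0
(3) want 1×MUL +2rd +1wr — FU → AL1|MU0|ME1|BR1|rd0|wr0
(4) want 1×MEM +2rd +0wr — RD_PORT → AL1|MU0|ME1|BR1|rd0|wr0
(5) want 1×ALU +1rd +1wr — RD_PORT → AL1|MU0|ME1|BR1|rd0|wr0
(6) want 1×MEM +1rd +1wr — RD_PORT → AL1|MU0|ME1|BR1|rd0|wr0

reason(slot 4) = RD_PORT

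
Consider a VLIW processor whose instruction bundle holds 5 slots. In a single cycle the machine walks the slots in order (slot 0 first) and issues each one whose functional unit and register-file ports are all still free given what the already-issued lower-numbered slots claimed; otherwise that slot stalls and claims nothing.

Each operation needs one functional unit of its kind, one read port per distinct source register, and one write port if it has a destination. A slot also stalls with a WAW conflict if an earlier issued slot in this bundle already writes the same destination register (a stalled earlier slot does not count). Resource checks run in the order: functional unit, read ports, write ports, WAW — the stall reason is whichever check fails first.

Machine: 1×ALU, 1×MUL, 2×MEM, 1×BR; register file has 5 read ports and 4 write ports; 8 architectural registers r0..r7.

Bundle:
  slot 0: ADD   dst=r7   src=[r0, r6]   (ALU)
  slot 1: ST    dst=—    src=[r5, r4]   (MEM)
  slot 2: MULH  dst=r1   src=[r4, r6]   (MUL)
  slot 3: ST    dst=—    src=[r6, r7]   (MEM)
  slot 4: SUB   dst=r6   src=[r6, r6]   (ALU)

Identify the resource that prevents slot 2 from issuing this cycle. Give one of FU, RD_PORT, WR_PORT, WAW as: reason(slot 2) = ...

[0] ALU needs rd=2 wr=1: ok; after: ALU=0 MUL=1 MEM=2 BR=1, R=3, W=3
[1] MEM needs rd=2 wr=0: ok; after: ALU=0 MUL=1 MEM=1 BR=1, R=1, W=3
[2] MUL needs rd=2 wr=1: RD_PORT; after: ALU=0 MUL=1 MEM=1 BR=1, R=1, W=3
[3] MEM needs rd=2 wr=0: RD_PORT; after: ALU=0 MUL=1 MEM=1 BR=1, R=1, W=3
[4] ALU needs rd=1 wr=1: FU; after: ALU=0 MUL=1 MEM=1 BR=1, R=1, W=3

reason(slot 2) = RD_PORT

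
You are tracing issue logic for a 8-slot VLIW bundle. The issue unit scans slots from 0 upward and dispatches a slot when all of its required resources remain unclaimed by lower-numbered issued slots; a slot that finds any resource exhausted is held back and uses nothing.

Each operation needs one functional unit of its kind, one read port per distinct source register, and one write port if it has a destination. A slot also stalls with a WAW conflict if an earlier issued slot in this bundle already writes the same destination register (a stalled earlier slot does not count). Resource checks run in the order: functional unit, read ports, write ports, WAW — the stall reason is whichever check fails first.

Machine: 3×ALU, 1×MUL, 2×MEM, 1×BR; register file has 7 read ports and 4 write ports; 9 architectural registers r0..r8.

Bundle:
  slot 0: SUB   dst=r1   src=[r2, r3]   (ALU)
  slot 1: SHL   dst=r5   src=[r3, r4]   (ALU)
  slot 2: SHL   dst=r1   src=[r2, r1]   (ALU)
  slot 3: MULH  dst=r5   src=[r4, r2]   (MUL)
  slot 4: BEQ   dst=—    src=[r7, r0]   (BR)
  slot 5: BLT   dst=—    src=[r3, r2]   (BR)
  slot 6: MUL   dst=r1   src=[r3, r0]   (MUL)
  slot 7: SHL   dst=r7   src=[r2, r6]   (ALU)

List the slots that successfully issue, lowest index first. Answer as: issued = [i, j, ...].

issued = [0, 1, 4]

#0 ALU src=r2,r3 dispatched  <A:2 Mu:1 Ld:2 B:1 rd:5 wr:3>
#1 ALU src=r3,r4 dispatched  <A:1 Mu:1 Ld:2 B:1 rd:3 wr:2>
#2 ALU src=r2,r1 held:WAW  <A:1 Mu:1 Ld:2 B:1 rd:3 wr:2>
#3 MUL src=r4,r2 held:WAW  <A:1 Mu:1 Ld:2 B:1 rd:3 wr:2>
#4 BR src=r7,r0 dispatched  <A:1 Mu:1 Ld:2 B:0 rd:1 wr:2>
#5 BR src=r3,r2 held:FU  <A:1 Mu:1 Ld:2 B:0 rd:1 wr:2>
#6 MUL src=r3,r0 held:RD_PORT  <A:1 Mu:1 Ld:2 B:0 rd:1 wr:2>
#7 ALU src=r2,r6 held:RD_PORT  <A:1 Mu:1 Ld:2 B:0 rd:1 wr:2>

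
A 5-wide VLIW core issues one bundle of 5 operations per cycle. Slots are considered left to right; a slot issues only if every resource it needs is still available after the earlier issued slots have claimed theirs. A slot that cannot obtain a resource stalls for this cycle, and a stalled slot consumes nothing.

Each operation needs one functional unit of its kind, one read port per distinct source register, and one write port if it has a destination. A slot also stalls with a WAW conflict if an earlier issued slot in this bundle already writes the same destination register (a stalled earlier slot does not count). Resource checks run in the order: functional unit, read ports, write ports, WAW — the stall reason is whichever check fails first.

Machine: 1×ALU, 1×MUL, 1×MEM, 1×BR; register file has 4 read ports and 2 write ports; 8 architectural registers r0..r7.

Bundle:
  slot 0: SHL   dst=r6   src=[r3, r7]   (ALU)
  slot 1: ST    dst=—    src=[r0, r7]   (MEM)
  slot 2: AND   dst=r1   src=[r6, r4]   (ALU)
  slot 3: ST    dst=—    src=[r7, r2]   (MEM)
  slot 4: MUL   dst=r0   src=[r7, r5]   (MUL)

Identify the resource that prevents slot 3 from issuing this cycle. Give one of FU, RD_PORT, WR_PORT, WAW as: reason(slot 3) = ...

[0] ALU needs rd=2 wr=1: ok; after: ALU=0 MUL=1 MEM=1 BR=1, R=2, W=1
[1] MEM needs rd=2 wr=0: ok; after: ALU=0 MUL=1 MEM=0 BR=1, R=0, W=1
[2] ALU needs rd=2 wr=1: FU; after: ALU=0 MUL=1 MEM=0 BR=1, R=0, W=1
[3] MEM needs rd=2 wr=0: FU; after: ALU=0 MUL=1 MEM=0 BR=1, R=0, W=1
[4] MUL needs rd=2 wr=1: RD_PORT; after: ALU=0 MUL=1 MEM=0 BR=1, R=0, W=1

reason(slot 3) = FU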